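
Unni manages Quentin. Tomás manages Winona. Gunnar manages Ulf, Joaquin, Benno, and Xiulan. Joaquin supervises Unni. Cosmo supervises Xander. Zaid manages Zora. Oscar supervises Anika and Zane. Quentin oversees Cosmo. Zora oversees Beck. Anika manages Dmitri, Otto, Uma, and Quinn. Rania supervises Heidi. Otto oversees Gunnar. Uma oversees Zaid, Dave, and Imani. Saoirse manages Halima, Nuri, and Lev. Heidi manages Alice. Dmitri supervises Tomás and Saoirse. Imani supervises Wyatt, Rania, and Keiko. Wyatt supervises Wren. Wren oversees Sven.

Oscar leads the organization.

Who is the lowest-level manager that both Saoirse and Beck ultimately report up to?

Anika

Saoirse's chain of managers is Dmitri, Anika, Oscar. Beck's chain of managers is Zora, Zaid, Uma, Anika, Oscar. The first manager that appears in both chains is Anika.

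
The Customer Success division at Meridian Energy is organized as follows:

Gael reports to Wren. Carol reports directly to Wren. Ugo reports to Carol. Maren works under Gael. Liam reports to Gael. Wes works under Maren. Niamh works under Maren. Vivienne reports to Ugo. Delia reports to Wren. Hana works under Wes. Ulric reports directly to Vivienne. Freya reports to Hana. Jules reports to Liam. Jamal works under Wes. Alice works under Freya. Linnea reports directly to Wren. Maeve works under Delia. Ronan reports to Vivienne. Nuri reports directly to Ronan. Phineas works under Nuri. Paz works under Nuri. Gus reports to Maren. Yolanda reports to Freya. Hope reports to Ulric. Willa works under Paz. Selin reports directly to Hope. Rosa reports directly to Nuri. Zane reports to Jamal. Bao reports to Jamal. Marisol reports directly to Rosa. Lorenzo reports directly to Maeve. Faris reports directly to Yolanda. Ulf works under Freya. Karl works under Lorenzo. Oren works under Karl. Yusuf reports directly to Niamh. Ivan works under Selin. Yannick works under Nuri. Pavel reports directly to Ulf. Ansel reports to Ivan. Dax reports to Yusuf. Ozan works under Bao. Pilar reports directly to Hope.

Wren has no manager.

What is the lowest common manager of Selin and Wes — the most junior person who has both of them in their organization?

Wren

Selin's chain of managers is Hope, Ulric, Vivienne, Ugo, Carol, Wren. Wes's chain of managers is Maren, Gael, Wren. The first manager that appears in both chains is Wren.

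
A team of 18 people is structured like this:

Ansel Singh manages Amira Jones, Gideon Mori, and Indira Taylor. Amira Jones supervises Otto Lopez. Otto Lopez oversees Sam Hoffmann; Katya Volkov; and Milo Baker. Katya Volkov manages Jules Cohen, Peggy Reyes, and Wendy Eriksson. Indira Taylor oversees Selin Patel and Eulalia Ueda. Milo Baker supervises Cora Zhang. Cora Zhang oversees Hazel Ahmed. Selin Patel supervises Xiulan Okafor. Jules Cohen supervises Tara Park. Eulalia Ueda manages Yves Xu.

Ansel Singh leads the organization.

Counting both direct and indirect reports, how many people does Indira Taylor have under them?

Indira Taylor directly manages Selin Patel, Eulalia Ueda. Under Selin Patel: Xiulan Okafor (1). Under Eulalia Ueda: Yves Xu (1). So Indira Taylor's organization is 2 direct reports plus everyone under them: 2 + 2 = 4.

4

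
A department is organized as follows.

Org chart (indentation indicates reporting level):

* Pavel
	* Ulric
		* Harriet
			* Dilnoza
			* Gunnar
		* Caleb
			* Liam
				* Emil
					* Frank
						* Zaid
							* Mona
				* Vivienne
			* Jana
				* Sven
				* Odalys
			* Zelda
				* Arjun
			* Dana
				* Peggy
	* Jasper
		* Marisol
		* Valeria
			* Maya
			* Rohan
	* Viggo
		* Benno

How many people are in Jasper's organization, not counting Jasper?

Jasper directly manages Marisol, Valeria. Marisol has no reports. Under Valeria: Rohan, Maya (2). So Jasper's organization is 2 direct reports plus everyone under them: 1 + 3 = 4.

4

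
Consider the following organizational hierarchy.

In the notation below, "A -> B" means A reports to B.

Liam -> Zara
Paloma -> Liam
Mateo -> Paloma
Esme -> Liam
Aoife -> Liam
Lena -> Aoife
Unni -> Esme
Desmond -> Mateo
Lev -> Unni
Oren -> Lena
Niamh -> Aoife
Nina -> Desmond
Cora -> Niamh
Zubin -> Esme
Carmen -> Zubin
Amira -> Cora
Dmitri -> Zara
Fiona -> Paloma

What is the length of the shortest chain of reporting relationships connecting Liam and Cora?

Cora is in Liam's organization: the chain from Cora up to Liam is Cora → Niamh → Aoife → Liam, which is 3 links.

3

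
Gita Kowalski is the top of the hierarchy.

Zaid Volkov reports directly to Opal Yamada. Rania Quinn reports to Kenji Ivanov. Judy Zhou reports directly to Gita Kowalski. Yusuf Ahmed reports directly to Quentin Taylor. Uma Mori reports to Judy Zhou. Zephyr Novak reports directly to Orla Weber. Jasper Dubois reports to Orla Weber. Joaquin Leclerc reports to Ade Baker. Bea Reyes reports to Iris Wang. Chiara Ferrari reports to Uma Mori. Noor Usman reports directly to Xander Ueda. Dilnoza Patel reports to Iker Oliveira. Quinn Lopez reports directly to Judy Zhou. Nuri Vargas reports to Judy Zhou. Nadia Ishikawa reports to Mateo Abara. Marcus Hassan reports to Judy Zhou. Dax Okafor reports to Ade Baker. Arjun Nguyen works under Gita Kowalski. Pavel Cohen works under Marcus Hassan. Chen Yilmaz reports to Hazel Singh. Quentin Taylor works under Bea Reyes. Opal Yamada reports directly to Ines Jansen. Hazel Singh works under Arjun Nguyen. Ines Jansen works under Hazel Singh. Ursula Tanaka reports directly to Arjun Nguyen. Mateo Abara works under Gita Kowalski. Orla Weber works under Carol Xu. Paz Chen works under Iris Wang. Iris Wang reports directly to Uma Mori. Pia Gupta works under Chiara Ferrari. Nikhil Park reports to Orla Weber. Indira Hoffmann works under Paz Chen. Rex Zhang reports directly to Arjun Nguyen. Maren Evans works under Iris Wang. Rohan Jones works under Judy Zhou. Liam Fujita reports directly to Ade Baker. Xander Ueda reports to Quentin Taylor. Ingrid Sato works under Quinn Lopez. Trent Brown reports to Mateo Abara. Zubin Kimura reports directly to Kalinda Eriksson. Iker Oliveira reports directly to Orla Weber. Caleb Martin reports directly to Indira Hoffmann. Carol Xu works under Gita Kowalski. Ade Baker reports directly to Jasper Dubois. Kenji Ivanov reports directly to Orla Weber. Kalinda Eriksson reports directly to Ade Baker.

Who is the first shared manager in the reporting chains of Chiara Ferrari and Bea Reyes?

Chiara Ferrari's chain of managers is Uma Mori, Judy Zhou, Gita Kowalski. Bea Reyes's chain of managers is Iris Wang, Uma Mori, Judy Zhou, Gita Kowalski. The first manager that appears in both chains is Uma Mori.

Uma Mori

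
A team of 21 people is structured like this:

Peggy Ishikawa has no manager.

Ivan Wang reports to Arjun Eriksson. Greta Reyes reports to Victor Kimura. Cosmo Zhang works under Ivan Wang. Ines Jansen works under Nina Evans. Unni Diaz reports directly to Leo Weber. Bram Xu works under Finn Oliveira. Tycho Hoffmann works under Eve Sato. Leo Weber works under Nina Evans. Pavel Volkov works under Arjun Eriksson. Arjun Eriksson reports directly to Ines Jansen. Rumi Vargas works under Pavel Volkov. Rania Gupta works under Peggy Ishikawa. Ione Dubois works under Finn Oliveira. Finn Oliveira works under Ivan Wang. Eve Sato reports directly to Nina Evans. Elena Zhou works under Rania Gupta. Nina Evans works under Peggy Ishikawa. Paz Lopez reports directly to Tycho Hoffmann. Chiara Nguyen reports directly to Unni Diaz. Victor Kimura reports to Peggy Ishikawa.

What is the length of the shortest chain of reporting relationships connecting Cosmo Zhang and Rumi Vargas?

4

Cosmo Zhang is 2 levels below Arjun Eriksson, and Rumi Vargas is 2 levels below Arjun Eriksson (their lowest common manager). The shortest path runs up from Cosmo Zhang to Arjun Eriksson and back down to Rumi Vargas: 2 + 2 = 4 links.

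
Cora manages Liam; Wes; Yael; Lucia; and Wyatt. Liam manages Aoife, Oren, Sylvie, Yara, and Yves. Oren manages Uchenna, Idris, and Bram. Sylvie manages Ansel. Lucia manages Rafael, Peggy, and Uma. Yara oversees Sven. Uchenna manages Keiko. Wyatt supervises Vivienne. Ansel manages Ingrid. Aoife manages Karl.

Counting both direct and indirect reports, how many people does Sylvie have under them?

2

Sylvie directly manages Ansel. Under Ansel: Ingrid (1). That's 2 in total.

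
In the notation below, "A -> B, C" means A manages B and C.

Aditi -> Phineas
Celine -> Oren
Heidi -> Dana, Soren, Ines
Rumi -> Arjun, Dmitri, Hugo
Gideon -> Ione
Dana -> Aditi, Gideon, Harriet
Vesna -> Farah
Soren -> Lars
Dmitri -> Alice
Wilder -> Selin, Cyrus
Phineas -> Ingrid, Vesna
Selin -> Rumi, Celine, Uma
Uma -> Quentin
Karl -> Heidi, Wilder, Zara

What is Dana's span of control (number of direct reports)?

3

Dana directly manages Aditi, Gideon, Harriet. That is 3 direct reports.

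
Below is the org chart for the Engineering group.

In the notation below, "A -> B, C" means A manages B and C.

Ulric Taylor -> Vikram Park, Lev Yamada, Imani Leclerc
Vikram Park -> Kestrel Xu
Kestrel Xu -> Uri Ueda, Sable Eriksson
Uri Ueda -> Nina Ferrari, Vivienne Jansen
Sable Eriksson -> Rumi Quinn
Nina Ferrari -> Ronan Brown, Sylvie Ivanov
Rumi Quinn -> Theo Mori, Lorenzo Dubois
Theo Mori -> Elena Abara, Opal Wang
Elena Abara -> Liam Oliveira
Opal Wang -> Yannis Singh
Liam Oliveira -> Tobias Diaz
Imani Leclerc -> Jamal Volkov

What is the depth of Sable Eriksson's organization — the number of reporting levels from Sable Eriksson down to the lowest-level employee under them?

5

The longest chain under Sable Eriksson runs Sable Eriksson → Rumi Quinn → Theo Mori → Elena Abara → Liam Oliveira → Tobias Diaz, which is 5 levels below Sable Eriksson.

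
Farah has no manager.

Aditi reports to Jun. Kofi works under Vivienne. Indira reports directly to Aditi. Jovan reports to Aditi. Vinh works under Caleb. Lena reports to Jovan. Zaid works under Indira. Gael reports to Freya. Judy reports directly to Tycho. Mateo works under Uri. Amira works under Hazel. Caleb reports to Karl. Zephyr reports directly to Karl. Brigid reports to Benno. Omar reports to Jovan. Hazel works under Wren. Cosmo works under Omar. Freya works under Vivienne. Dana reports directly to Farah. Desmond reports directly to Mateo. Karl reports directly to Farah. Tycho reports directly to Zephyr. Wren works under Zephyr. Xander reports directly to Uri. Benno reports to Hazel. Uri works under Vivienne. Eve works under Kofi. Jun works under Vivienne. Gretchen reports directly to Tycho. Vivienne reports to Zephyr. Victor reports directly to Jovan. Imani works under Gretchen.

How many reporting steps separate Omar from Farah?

Chain from Omar up to Farah: Omar → Jovan → Aditi → Jun → Vivienne → Zephyr → Karl → Farah. That is 7 steps up, so Omar is 7 levels below Farah.

7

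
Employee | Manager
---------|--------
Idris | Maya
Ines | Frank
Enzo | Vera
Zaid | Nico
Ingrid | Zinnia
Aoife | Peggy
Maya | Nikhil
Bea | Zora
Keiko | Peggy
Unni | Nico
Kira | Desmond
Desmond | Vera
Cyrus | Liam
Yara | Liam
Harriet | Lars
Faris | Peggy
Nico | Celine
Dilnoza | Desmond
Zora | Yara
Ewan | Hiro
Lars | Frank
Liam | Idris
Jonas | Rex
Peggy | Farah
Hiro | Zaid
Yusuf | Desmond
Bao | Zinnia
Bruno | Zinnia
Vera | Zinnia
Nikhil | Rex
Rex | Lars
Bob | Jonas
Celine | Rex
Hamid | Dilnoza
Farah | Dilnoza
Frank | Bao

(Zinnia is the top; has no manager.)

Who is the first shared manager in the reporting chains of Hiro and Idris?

Rex

Hiro's chain of managers is Zaid, Nico, Celine, Rex, Lars, Frank, Bao, Zinnia. Idris's chain of managers is Maya, Nikhil, Rex, Lars, Frank, Bao, Zinnia. The first manager that appears in both chains is Rex.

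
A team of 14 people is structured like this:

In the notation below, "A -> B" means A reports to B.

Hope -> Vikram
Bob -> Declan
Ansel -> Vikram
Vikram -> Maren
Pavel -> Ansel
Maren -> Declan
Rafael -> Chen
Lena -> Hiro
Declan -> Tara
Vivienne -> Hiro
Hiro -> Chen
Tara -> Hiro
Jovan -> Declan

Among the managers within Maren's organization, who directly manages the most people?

Vikram

Direct-report counts within Maren's organization: Maren has 1; Vikram has 2; Ansel has 1. The largest is 2, held by Vikram.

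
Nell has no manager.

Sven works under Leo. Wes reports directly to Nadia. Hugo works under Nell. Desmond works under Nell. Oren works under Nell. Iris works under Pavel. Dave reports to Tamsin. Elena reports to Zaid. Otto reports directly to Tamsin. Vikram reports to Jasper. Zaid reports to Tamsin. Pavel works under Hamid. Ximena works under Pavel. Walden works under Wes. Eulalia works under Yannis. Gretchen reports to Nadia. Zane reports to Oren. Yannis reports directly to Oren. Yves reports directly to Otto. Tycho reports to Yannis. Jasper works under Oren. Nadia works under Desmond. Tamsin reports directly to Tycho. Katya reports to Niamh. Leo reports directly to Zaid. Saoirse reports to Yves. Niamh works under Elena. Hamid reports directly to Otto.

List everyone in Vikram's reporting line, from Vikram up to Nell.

Vikram reports to Jasper. Jasper reports to Oren. Oren reports to Nell. Nell is at the top.

Vikram -> Jasper -> Oren -> Nell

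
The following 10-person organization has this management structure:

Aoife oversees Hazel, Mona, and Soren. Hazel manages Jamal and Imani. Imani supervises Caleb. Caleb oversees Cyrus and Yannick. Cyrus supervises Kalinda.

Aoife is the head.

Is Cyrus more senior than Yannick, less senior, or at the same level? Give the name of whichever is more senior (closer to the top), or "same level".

same level

Both Cyrus and Yannick are 4 levels below Aoife.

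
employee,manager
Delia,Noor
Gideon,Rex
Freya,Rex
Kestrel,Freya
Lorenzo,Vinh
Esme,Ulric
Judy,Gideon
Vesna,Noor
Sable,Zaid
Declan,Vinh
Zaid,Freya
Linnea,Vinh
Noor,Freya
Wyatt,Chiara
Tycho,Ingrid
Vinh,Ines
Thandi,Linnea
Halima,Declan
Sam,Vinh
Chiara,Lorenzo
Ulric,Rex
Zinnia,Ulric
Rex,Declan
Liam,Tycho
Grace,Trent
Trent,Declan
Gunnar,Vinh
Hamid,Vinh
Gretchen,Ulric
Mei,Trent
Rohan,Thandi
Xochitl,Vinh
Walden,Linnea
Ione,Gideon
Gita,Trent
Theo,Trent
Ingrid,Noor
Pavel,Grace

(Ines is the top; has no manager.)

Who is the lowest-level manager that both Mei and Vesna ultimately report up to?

Mei's chain of managers is Trent, Declan, Vinh, Ines. Vesna's chain of managers is Noor, Freya, Rex, Declan, Vinh, Ines. The first manager that appears in both chains is Declan.

Declan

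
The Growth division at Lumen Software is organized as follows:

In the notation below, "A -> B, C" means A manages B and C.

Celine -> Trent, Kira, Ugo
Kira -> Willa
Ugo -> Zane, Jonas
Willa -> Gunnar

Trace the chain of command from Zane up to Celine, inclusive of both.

Zane reports to Ugo. Ugo reports to Celine. Celine is at the top.

Zane -> Ugo -> Celine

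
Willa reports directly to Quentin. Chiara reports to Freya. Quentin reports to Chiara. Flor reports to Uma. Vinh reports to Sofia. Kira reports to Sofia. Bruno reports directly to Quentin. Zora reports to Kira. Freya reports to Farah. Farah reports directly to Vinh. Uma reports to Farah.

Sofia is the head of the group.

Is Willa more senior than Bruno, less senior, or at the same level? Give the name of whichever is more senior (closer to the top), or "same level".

same level

Both Willa and Bruno are 6 levels below Sofia.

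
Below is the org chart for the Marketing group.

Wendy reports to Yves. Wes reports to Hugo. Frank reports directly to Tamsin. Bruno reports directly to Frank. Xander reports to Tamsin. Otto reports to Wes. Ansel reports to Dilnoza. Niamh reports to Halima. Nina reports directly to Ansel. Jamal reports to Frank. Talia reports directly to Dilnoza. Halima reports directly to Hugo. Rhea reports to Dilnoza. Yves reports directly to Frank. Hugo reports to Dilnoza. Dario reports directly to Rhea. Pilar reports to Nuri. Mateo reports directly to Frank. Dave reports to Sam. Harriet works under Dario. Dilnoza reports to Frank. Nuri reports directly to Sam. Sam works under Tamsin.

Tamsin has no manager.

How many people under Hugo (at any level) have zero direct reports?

2

The people in Hugo's organization with no one reporting to them are Otto, Niamh. That is 2.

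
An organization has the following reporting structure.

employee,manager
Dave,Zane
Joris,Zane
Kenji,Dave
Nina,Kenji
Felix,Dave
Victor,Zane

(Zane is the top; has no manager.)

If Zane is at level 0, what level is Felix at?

2

Chain from Felix up to Zane: Felix → Dave → Zane. That is 2 steps up, so Felix is 2 levels below Zane.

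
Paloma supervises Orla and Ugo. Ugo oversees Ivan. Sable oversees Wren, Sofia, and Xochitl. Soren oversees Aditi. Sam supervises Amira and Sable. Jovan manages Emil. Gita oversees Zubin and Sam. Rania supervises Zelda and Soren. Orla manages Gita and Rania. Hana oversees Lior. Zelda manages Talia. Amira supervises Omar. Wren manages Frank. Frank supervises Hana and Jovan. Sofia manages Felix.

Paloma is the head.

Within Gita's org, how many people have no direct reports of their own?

The people in Gita's organization with no one reporting to them are Zubin, Felix, Xochitl, Lior, Emil, Omar. That is 6.

6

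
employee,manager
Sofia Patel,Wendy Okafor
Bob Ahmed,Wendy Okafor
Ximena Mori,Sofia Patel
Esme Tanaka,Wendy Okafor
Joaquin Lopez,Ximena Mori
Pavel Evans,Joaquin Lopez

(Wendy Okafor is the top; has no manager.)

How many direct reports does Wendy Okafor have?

Wendy Okafor directly manages Sofia Patel, Bob Ahmed, Esme Tanaka. That is 3 direct reports.

3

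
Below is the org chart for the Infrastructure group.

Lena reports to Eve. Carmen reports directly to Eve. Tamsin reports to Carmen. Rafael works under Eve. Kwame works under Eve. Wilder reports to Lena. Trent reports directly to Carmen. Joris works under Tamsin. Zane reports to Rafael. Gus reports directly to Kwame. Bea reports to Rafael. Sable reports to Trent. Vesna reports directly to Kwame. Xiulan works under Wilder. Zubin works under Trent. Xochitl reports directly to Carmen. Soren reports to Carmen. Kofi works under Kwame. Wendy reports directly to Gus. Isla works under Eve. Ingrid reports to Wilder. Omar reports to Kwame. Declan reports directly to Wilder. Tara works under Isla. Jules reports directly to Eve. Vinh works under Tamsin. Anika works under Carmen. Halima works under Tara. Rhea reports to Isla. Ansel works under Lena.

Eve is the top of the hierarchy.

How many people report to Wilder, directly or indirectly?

Wilder directly manages Xiulan, Ingrid, Declan. Xiulan has no reports. Ingrid has no reports. Declan has no reports. So Wilder's organization is 3 direct reports plus everyone under them: 1 + 1 + 1 = 3.

3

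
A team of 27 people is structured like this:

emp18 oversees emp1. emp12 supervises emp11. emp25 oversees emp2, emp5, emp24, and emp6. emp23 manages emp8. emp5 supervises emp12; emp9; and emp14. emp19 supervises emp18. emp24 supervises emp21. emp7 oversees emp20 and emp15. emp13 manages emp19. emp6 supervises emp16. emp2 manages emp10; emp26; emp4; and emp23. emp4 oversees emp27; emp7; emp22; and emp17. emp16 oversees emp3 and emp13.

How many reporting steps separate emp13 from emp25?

Chain from emp13 up to emp25: emp13 → emp16 → emp6 → emp25. That is 3 steps up, so emp13 is 3 levels below emp25.

3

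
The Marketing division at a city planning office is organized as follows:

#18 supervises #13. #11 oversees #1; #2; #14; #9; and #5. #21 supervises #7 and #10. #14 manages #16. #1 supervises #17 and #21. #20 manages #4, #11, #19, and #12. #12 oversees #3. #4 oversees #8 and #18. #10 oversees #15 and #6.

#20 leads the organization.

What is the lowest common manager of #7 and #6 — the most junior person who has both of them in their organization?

#21

#7's chain of managers is #21, #1, #11, #20. #6's chain of managers is #10, #21, #1, #11, #20. The first manager that appears in both chains is #21.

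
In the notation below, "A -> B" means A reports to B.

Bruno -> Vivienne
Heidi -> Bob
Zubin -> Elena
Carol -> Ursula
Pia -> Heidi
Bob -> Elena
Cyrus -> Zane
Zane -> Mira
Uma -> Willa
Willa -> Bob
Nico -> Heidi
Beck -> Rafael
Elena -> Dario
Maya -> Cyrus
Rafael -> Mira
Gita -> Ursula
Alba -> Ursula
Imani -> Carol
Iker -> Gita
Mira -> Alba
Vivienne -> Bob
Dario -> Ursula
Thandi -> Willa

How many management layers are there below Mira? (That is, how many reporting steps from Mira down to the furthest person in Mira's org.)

3

The longest chain under Mira runs Mira → Zane → Cyrus → Maya, which is 3 levels below Mira.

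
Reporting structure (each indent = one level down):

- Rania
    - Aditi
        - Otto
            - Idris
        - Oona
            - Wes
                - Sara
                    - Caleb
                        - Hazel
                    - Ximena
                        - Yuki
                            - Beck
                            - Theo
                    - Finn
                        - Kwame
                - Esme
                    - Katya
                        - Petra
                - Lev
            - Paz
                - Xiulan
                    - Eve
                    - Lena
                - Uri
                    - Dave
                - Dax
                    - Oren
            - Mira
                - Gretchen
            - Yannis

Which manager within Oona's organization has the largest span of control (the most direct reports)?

Oona

Direct-report counts within Oona's organization: Oona has 4; Mira has 1; Paz has 3; Dax has 1; Uri has 1; Xiulan has 2; Wes has 3; Esme has 1; Katya has 1; Sara has 3; Finn has 1; Ximena has 1; Yuki has 2; Caleb has 1. The largest is 4, held by Oona.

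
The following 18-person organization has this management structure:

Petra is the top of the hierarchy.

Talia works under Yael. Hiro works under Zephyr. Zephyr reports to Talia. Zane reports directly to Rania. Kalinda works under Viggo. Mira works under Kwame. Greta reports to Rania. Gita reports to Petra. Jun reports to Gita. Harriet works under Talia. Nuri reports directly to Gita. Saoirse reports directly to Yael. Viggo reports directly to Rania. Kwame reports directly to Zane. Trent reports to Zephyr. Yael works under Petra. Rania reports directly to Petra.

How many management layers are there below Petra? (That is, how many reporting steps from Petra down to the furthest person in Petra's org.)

4

The longest chain under Petra runs Petra → Yael → Talia → Zephyr → Hiro, which is 4 levels below Petra.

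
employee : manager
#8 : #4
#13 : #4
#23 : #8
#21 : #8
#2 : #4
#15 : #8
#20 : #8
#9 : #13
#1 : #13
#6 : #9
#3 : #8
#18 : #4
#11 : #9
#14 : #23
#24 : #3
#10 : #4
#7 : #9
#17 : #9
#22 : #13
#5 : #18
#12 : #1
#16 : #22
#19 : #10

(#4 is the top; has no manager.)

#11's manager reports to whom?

#11 reports to #9, and #9 reports to #13. So #11's skip-level manager is #13.

#13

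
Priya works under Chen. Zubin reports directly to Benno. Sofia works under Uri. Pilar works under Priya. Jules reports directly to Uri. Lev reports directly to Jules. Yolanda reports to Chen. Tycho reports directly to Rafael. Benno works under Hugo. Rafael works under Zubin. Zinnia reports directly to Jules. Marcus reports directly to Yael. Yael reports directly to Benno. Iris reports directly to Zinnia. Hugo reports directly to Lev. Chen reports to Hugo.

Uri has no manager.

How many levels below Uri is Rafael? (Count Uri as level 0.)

Chain from Rafael up to Uri: Rafael → Zubin → Benno → Hugo → Lev → Jules → Uri. That is 6 steps up, so Rafael is 6 levels below Uri.

6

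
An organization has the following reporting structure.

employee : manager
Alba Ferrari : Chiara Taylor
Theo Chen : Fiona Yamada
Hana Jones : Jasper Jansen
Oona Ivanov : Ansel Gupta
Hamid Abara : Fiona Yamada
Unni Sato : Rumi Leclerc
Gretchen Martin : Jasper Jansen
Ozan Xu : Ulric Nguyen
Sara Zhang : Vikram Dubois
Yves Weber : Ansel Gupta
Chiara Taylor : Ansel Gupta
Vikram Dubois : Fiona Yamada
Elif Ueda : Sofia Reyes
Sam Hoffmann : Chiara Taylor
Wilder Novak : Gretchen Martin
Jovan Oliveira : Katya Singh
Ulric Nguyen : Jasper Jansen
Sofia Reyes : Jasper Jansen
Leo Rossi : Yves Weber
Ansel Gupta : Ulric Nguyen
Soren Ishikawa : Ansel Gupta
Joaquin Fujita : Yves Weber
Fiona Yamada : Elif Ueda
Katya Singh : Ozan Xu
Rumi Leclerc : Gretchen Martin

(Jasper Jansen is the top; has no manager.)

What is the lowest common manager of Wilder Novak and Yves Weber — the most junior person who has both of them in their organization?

Wilder Novak's chain of managers is Gretchen Martin, Jasper Jansen. Yves Weber's chain of managers is Ansel Gupta, Ulric Nguyen, Jasper Jansen. The first manager that appears in both chains is Jasper Jansen.

Jasper Jansen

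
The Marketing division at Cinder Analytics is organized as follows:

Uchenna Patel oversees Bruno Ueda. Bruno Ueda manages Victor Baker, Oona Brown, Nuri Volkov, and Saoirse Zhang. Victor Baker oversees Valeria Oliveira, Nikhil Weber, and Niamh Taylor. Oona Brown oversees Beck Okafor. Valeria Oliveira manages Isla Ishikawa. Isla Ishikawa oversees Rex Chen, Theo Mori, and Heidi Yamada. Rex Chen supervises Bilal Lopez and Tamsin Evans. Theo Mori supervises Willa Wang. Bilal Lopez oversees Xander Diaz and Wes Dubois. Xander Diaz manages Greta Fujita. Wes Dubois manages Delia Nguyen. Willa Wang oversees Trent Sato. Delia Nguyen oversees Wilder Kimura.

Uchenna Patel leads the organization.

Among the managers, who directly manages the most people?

Bruno Ueda

Direct-report counts: Uchenna Patel has 1; Bruno Ueda has 4; Oona Brown has 1; Victor Baker has 3; Valeria Oliveira has 1; Isla Ishikawa has 3; Theo Mori has 1; Willa Wang has 1; Rex Chen has 2; Bilal Lopez has 2; Wes Dubois has 1; Delia Nguyen has 1; Xander Diaz has 1. The largest is 4, held by Bruno Ueda.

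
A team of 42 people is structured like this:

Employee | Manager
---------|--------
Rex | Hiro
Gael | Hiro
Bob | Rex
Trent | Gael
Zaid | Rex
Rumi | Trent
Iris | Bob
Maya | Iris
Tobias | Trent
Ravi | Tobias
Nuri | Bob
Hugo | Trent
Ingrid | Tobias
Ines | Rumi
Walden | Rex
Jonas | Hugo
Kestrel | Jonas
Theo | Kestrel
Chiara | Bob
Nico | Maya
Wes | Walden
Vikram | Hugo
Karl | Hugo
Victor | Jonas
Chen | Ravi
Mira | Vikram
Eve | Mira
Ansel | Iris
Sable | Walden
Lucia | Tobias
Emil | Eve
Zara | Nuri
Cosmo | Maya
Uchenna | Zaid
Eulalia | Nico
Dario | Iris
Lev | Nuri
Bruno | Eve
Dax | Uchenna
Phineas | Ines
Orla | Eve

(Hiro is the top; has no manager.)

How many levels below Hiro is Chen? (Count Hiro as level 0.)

Chain from Chen up to Hiro: Chen → Ravi → Tobias → Trent → Gael → Hiro. That is 5 steps up, so Chen is 5 levels below Hiro.

5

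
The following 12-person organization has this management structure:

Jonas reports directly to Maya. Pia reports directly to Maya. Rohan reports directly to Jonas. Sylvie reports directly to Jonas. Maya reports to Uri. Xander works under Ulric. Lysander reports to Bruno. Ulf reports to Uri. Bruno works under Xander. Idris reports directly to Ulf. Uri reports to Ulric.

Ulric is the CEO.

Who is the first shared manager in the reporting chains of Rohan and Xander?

Ulric

Rohan's chain of managers is Jonas, Maya, Uri, Ulric. Xander's chain of managers is Ulric. The first manager that appears in both chains is Ulric.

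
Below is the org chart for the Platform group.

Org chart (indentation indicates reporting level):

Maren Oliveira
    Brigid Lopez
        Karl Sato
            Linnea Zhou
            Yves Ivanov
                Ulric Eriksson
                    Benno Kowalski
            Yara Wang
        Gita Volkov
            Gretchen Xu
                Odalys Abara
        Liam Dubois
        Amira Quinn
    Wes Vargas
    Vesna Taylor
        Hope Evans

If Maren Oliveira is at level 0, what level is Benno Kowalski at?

Chain from Benno Kowalski up to Maren Oliveira: Benno Kowalski → Ulric Eriksson → Yves Ivanov → Karl Sato → Brigid Lopez → Maren Oliveira. That is 5 steps up, so Benno Kowalski is 5 levels below Maren Oliveira.

5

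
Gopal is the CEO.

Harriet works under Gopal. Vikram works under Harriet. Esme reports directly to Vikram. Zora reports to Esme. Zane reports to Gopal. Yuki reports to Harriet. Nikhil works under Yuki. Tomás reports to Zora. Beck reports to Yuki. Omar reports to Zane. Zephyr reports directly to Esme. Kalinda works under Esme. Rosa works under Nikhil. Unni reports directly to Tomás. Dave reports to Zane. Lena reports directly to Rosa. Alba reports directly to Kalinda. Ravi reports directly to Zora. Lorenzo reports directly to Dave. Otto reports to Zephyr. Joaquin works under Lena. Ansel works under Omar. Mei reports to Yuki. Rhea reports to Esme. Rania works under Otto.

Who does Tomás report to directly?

Tomás reports directly to Zora.

Zora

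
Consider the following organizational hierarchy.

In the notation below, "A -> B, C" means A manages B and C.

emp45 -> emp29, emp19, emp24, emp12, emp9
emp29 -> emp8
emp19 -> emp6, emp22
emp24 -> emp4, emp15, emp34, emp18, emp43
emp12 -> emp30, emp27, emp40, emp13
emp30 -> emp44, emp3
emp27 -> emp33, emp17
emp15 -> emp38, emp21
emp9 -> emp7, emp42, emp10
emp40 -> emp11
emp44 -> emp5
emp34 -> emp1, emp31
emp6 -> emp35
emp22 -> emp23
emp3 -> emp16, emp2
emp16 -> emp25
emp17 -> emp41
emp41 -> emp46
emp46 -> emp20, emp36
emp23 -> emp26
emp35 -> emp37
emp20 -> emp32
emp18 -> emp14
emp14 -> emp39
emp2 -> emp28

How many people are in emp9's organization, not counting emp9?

3

emp9 directly manages emp7, emp42, emp10. emp7 has no reports. emp42 has no reports. emp10 has no reports. So emp9's organization is 3 direct reports plus everyone under them: 1 + 1 + 1 = 3.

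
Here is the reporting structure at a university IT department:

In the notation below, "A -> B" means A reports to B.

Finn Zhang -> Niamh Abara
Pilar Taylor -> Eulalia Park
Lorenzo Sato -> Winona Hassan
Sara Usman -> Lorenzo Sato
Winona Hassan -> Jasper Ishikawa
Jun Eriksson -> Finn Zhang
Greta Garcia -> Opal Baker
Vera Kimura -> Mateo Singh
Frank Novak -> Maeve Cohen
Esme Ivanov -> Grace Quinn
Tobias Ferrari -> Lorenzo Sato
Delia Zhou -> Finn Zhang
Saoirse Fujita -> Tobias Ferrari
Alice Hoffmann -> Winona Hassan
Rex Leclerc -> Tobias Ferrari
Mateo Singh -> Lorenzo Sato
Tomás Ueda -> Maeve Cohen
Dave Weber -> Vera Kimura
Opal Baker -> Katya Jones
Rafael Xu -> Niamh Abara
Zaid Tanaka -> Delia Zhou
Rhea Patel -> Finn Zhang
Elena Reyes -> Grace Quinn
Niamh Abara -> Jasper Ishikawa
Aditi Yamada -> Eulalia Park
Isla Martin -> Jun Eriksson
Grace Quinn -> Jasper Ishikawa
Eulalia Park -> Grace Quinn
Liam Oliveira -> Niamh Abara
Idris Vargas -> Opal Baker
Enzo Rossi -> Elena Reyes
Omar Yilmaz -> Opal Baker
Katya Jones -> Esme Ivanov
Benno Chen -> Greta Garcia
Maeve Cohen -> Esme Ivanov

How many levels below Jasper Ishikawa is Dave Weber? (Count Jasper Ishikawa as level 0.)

5

Chain from Dave Weber up to Jasper Ishikawa: Dave Weber → Vera Kimura → Mateo Singh → Lorenzo Sato → Winona Hassan → Jasper Ishikawa. That is 5 steps up, so Dave Weber is 5 levels below Jasper Ishikawa.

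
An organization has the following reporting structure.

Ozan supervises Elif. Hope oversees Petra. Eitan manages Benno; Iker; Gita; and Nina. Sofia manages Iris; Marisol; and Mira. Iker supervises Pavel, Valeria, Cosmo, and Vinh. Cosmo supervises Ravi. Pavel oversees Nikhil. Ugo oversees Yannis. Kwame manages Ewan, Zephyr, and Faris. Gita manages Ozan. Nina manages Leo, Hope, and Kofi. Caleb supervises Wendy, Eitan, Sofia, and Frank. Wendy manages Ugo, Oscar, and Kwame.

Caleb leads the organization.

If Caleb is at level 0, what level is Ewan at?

3

Chain from Ewan up to Caleb: Ewan → Kwame → Wendy → Caleb. That is 3 steps up, so Ewan is 3 levels below Caleb.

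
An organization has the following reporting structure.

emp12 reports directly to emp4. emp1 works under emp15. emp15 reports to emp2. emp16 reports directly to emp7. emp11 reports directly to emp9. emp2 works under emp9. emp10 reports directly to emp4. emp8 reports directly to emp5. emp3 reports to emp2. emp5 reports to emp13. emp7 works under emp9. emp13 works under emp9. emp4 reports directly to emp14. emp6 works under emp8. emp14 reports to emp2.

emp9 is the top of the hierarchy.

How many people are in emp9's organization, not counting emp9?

15

emp9 directly manages emp2, emp13, emp7, emp11. Under emp2: emp3, emp15, emp1, emp14, emp4, emp12, emp10 (7). Under emp13: emp5, emp8, emp6 (3). Under emp7: emp16 (1). emp11 has no reports. So emp9's organization is 4 direct reports plus everyone under them: 8 + 4 + 2 + 1 = 15.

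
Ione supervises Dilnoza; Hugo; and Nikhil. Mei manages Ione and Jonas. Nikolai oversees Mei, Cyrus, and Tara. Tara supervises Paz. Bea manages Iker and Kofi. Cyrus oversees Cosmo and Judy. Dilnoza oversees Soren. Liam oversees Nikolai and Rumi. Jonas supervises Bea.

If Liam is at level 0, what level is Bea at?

4

Chain from Bea up to Liam: Bea → Jonas → Mei → Nikolai → Liam. That is 4 steps up, so Bea is 4 levels below Liam.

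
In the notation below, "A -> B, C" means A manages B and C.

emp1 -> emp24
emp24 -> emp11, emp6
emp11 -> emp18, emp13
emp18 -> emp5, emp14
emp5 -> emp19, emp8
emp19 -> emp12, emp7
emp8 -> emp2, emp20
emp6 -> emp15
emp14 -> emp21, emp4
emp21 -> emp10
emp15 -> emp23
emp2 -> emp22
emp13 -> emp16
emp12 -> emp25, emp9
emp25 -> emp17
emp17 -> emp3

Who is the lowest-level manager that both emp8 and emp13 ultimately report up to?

emp11

emp8's chain of managers is emp5, emp18, emp11, emp24, emp1. emp13's chain of managers is emp11, emp24, emp1. The first manager that appears in both chains is emp11.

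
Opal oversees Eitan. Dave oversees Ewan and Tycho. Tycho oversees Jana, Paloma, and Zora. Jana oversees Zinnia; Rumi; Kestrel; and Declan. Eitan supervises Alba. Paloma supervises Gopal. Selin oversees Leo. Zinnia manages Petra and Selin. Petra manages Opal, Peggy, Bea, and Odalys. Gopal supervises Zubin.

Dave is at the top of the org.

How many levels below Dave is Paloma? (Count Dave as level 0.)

2

Chain from Paloma up to Dave: Paloma → Tycho → Dave. That is 2 steps up, so Paloma is 2 levels below Dave.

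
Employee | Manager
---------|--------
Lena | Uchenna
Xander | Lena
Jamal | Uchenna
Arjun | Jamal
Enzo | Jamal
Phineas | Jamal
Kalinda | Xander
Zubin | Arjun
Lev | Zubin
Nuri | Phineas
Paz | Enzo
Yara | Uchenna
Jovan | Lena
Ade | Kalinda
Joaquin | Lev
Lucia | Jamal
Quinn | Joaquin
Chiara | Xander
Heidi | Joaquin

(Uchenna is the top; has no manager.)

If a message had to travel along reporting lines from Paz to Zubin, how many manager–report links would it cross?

Paz is 2 levels below Jamal, and Zubin is 2 levels below Jamal (their lowest common manager). The shortest path runs up from Paz to Jamal and back down to Zubin: 2 + 2 = 4 links.

4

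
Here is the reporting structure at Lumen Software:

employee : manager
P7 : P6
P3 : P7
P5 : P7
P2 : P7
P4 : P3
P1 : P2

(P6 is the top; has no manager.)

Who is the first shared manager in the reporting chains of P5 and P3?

P5's chain of managers is P7, P6. P3's chain of managers is P7, P6. The first manager that appears in both chains is P7.

P7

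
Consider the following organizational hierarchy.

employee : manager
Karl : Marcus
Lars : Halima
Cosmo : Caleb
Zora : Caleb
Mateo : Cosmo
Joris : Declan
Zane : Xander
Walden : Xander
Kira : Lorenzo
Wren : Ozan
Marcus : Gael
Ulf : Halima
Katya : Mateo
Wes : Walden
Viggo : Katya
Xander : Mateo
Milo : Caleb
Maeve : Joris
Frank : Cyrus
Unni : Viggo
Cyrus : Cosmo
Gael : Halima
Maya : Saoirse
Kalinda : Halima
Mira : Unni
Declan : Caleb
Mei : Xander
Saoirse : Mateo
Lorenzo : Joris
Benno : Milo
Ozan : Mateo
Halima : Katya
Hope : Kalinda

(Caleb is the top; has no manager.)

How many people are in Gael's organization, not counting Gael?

Gael directly manages Marcus. Under Marcus: Karl (1). That's 2 in total.

2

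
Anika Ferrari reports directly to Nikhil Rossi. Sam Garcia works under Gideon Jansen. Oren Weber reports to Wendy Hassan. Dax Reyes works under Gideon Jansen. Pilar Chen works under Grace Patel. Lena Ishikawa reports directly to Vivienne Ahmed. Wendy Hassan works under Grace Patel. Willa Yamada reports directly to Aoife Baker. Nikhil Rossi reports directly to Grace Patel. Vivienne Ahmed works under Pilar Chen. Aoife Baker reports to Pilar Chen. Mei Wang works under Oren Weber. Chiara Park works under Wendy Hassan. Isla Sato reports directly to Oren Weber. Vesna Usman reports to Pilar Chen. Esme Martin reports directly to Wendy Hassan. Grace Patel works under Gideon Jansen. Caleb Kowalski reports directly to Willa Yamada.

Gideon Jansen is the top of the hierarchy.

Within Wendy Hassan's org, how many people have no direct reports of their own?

4

The people in Wendy Hassan's organization with no one reporting to them are Esme Martin, Chiara Park, Mei Wang, Isla Sato. That is 4.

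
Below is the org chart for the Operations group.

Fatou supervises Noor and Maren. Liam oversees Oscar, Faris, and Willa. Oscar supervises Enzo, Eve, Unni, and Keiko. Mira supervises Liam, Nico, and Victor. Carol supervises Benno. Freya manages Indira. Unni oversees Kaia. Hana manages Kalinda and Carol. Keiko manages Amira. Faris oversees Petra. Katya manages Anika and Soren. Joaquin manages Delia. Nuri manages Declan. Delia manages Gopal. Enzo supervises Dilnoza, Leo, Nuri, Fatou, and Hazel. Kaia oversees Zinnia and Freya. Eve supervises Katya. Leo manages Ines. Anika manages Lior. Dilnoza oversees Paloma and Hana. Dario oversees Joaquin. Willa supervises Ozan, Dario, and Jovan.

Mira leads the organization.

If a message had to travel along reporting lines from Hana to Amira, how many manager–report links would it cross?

Hana is 3 levels below Oscar, and Amira is 2 levels below Oscar (their lowest common manager). The shortest path runs up from Hana to Oscar and back down to Amira: 3 + 2 = 5 links.

5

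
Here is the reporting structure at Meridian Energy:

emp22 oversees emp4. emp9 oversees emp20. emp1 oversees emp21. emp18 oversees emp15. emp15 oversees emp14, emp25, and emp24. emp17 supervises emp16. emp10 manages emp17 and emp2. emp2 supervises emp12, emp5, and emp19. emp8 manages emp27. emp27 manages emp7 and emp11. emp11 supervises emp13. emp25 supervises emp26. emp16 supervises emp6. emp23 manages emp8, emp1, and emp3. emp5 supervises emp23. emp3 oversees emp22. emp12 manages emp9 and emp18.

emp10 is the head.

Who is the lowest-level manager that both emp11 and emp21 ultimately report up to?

emp11's chain of managers is emp27, emp8, emp23, emp5, emp2, emp10. emp21's chain of managers is emp1, emp23, emp5, emp2, emp10. The first manager that appears in both chains is emp23.

emp23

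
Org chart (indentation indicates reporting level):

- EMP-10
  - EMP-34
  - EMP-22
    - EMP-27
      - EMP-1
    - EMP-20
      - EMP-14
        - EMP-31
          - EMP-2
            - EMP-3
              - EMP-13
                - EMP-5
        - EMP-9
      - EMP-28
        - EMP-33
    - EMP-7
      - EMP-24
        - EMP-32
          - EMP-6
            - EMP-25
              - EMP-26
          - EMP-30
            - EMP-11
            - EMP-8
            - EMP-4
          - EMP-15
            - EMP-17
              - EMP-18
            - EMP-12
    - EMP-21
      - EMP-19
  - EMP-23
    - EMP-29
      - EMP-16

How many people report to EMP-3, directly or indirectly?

EMP-3 directly manages EMP-13. Under EMP-13: EMP-5 (1). That's 2 in total.

2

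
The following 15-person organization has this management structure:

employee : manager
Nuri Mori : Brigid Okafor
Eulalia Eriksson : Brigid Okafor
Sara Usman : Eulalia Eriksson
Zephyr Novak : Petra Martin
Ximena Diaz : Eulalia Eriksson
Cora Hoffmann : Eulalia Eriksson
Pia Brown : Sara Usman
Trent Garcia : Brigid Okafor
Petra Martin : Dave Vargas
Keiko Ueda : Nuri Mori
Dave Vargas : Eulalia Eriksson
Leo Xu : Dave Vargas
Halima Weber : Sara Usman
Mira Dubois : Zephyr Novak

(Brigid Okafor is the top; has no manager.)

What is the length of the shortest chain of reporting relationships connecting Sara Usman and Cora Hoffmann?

Sara Usman is 1 level below Eulalia Eriksson, and Cora Hoffmann is 1 level below Eulalia Eriksson (their lowest common manager). The shortest path runs up from Sara Usman to Eulalia Eriksson and back down to Cora Hoffmann: 1 + 1 = 2 links.

2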